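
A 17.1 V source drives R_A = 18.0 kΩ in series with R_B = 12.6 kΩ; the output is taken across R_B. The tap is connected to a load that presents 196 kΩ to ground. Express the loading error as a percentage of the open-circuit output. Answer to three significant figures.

3.64 %

The divider's output (Thévenin) resistance is R_A‖R_B = 7.412 kΩ.
Fractional drop under load = R_th/(R_th + R_L) = 7.412 / (7.412 + 196) = 0.03644.
So the output falls by 3.64 %.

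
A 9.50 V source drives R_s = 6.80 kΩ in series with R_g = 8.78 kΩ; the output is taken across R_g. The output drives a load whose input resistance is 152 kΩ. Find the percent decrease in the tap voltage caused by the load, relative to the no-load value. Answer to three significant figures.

2.46 %

The divider's output (Thévenin) resistance is R_s‖R_g = 3.832 kΩ.
Fractional drop under load = R_th/(R_th + R_L) = 3.832 / (3.832 + 152) = 0.02459.
So the output falls by 2.46 %.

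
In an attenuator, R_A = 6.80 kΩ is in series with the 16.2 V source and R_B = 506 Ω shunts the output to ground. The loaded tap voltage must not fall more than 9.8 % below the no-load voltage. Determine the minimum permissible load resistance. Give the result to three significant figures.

Output resistance R_th = R_A‖R_B = (6800 × 506)/7306 = 471.0 Ω.
The fractional drop is R_th/(R_th + R_L); requiring this ≤ 0.0980 gives R_L ≥ R_th(1/0.0980 − 1) = 471.0 × 9.204 = 4.33 kΩ.

R_L(min) ≈ 4.33 kΩ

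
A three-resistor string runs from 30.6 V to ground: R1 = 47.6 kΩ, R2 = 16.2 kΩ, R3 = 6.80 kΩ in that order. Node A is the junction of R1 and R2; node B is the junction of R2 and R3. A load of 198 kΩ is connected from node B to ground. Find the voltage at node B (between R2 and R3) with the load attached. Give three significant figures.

V ≈ 2.86 V

At node B, R3 is in parallel with the load: R3‖R_L = 6.574 kΩ.
Below node A the resistance is R2 + (R3‖R_L) = 22.77 kΩ, so V_A = 30.6 × 22.77/70.37 = 9.903 V.
Then V_B = V_A × (R3‖R_L)/(R2 + R3‖R_L) = 9.903 × 6.574/22.77 = 2.86 V.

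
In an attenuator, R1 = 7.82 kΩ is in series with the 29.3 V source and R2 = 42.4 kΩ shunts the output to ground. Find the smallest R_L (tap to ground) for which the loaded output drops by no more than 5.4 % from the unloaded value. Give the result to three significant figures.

Output resistance R_th = R1‖R2 = (7.82 × 42.4)/50.22 = 6.602 kΩ.
The fractional drop is R_th/(R_th + R_L); requiring this ≤ 0.0540 gives R_L ≥ R_th(1/0.0540 − 1) = 6.602 × 17.52 = 116 kΩ.

R_L(min) ≈ 116 kΩ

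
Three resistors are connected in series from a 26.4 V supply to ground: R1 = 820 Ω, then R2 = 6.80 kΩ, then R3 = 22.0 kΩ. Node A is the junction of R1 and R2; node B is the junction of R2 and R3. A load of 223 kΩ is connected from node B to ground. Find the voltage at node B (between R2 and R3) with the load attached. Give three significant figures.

At node B, R3 is in parallel with the load: R3‖R_L = 20020 Ω.
Below node A the resistance is R2 + (R3‖R_L) = 26820 Ω, so V_A = 26.4 × 26820/27640 = 25.62 V.
Then V_B = V_A × (R3‖R_L)/(R2 + R3‖R_L) = 25.62 × 20020/26820 = 19.1 V.

V ≈ 19.1 V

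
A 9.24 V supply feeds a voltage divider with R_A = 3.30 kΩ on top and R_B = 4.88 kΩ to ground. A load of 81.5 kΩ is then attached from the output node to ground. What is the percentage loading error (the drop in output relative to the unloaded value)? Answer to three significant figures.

2.36 %

The divider's output (Thévenin) resistance is R_A‖R_B = 1.969 kΩ.
Fractional drop under load = R_th/(R_th + R_L) = 1.969 / (1.969 + 81.5) = 0.02359.
So the output falls by 2.36 %.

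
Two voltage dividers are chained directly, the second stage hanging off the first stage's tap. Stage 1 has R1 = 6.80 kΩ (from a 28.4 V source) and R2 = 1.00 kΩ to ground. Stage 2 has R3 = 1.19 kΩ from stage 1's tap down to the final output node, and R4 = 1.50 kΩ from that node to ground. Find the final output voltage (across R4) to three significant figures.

Stage 2 presents R3+R4 = 2.690 kΩ as a load on stage 1's tap.
Stage 1's lower leg becomes R2‖(R3+R4) = 0.7290 kΩ, so V_mid = 28.4 × 0.7290/7.529 = 2.750 V.
Stage 2 is itself unloaded: V_out = V_mid × R4/(R3+R4) = 2.750 × 1.50/2.690 = 1.53 V.

V_out ≈ 1.53 V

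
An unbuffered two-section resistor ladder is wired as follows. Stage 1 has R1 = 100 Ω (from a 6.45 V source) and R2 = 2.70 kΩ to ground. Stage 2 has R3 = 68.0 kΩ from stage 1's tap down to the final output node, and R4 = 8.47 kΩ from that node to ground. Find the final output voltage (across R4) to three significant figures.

V_out ≈ 0.688 V

Stage 2 presents R3+R4 = 76470 Ω as a load on stage 1's tap.
Stage 1's lower leg becomes R2‖(R3+R4) = 2608 Ω, so V_mid = 6.45 × 2608/2708 = 6.212 V.
Stage 2 is itself unloaded: V_out = V_mid × R4/(R3+R4) = 6.212 × 8470/76470 = 0.688 V.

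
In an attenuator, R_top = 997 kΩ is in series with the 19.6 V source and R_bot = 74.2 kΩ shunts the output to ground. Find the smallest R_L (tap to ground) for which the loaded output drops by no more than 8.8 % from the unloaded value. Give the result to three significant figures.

Output resistance R_th = R_top‖R_bot = (997 × 74.2)/1071 = 69.06 kΩ.
The fractional drop is R_th/(R_th + R_L); requiring this ≤ 0.0880 gives R_L ≥ R_th(1/0.0880 − 1) = 69.06 × 10.36 = 716 kΩ.

R_L(min) ≈ 716 kΩ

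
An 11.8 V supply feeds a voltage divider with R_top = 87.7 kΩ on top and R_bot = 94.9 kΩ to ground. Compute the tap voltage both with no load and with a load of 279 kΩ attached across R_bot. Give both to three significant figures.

Unloaded: 6.13 V; loaded: 5.27 V

Open-circuit: V = 11.8 × 94.9/(87.7 + 94.9) = 6.13 V.
With the load, R_bot becomes R_bot‖R_L = 70.81 kΩ, so V = 11.8 × 70.81/158.5 = 5.27 V.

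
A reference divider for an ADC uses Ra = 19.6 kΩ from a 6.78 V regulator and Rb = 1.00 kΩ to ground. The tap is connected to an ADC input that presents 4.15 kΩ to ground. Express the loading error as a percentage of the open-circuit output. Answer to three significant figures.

The divider's output (Thévenin) resistance is Ra‖Rb = 0.9515 kΩ.
Fractional drop under load = R_th/(R_th + R_L) = 0.9515 / (0.9515 + 4.15) = 0.1865.
So the output falls by 18.7 %.

18.7 %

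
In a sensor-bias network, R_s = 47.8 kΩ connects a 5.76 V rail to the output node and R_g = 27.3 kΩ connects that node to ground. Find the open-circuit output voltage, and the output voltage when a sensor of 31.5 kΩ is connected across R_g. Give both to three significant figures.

Open-circuit: V = 5.76 × 27.3/(47.8 + 27.3) = 2.09 V.
With the load, R_g becomes R_g‖R_L = 14.62 kΩ, so V = 5.76 × 14.62/62.42 = 1.35 V.

Unloaded: 2.09 V; loaded: 1.35 V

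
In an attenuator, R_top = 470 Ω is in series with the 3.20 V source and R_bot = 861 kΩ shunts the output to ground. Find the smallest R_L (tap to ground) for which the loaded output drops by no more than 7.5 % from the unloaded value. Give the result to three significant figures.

Output resistance R_th = R_top‖R_bot = (470 × 861000)/861500 = 469.7 Ω.
The fractional drop is R_th/(R_th + R_L); requiring this ≤ 0.0750 gives R_L ≥ R_th(1/0.0750 − 1) = 469.7 × 12.33 = 5.79 kΩ.

R_L(min) ≈ 5.79 kΩ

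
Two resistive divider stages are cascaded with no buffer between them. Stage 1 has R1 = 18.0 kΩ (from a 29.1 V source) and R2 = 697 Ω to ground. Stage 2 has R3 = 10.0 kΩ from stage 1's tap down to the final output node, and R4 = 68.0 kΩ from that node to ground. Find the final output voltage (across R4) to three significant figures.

Stage 2 presents R3+R4 = 78000 Ω as a load on stage 1's tap.
Stage 1's lower leg becomes R2‖(R3+R4) = 690.8 Ω, so V_mid = 29.1 × 690.8/18690 = 1.076 V.
Stage 2 is itself unloaded: V_out = V_mid × R4/(R3+R4) = 1.076 × 68000/78000 = 0.938 V.

V_out ≈ 0.938 V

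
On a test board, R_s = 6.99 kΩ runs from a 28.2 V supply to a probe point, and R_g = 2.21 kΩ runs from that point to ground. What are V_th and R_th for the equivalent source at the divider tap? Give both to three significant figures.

V_th = 6.77 V, R_th = 1.68 kΩ

V_th is the open-circuit tap voltage: 28.2 × 2.21/(6.99 + 2.21) = 6.77 V.
With the supply zeroed, R_s and R_g appear in parallel from the tap: R_th = R_s‖R_g = (6.99 × 2.21)/9.200 = 1.68 kΩ.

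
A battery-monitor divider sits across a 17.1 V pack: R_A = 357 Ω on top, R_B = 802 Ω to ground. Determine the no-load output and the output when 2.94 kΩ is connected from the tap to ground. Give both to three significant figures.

Open-circuit: V = 17.1 × 802/(357 + 802) = 11.8 V.
With the load, R_B becomes R_B‖R_L = 630.1 Ω, so V = 17.1 × 630.1/987.1 = 10.9 V.

Unloaded: 11.8 V; loaded: 10.9 V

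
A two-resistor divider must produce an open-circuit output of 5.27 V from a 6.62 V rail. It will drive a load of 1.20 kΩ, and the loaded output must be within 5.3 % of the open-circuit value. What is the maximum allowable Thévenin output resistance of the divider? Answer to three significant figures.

R_th ≤ 67.2 Ω

Loading drop = R_th/(R_th + R_L) ≤ 0.0530, so R_th ≤ R_L · ε/(1−ε) = 1.20 kΩ × 0.0530/0.9470 = 67.2 Ω.
(Any R1, R2 with R2/(R1+R2) = 0.796 and R1‖R2 ≤ 67.2 Ω will meet the spec.)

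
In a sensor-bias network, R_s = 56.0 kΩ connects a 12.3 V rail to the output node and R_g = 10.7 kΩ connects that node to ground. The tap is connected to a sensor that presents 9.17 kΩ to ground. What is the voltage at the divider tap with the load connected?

The load sits in parallel with R_g: R_g‖R_L = (10.7 × 9.17) / (10.7 + 9.17) = 4.938 kΩ.
V_out = 12.3 × 4.938 / (56.0 + 4.938) = 12.3 × 4.938/60.94 = 0.997 V.

V_out ≈ 0.997 V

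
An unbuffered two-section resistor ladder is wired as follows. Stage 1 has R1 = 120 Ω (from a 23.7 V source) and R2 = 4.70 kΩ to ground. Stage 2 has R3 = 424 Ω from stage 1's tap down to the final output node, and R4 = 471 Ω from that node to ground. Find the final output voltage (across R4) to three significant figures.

V_out ≈ 10.8 V

Stage 2 presents R3+R4 = 895.0 Ω as a load on stage 1's tap.
Stage 1's lower leg becomes R2‖(R3+R4) = 751.8 Ω, so V_mid = 23.7 × 751.8/871.8 = 20.44 V.
Stage 2 is itself unloaded: V_out = V_mid × R4/(R3+R4) = 20.44 × 471/895.0 = 10.8 V.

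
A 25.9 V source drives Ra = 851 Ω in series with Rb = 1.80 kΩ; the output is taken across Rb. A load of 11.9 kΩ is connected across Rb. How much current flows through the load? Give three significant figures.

Rb‖R_L = 1564 Ω; V_out = 25.9 × 1564/2415 = 16.77 V.
I_L = V_out / R_L = 16.77 / 11.9 kΩ = 1.41 mA.

I_L ≈ 1.41 mA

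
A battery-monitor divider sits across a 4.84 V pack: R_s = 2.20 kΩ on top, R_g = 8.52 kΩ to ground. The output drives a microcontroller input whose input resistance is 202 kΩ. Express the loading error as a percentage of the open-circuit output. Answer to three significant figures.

The divider's output (Thévenin) resistance is R_s‖R_g = 1.749 kΩ.
Fractional drop under load = R_th/(R_th + R_L) = 1.749 / (1.749 + 202) = 0.008582.
So the output falls by 0.858 %.

0.858 %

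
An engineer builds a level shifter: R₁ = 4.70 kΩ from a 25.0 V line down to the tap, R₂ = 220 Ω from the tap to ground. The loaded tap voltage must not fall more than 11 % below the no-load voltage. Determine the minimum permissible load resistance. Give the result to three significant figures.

Output resistance R_th = R₁‖R₂ = (4700 × 220)/4920 = 210.2 Ω.
The fractional drop is R_th/(R_th + R_L); requiring this ≤ 0.110 gives R_L ≥ R_th(1/0.110 − 1) = 210.2 × 8.091 = 1.70 kΩ.

R_L(min) ≈ 1.70 kΩ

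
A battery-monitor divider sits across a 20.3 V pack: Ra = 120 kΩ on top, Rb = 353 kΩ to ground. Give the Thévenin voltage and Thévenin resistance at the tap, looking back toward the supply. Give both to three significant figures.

V_th is the open-circuit tap voltage: 20.3 × 353/(120 + 353) = 15.1 V.
With the supply zeroed, Ra and Rb appear in parallel from the tap: R_th = Ra‖Rb = (120 × 353)/473.0 = 89.6 kΩ.

V_th = 15.1 V, R_th = 89.6 kΩ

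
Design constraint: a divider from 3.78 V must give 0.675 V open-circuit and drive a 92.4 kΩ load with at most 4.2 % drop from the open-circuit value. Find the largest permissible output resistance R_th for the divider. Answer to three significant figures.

Loading drop = R_th/(R_th + R_L) ≤ 0.0420, so R_th ≤ R_L · ε/(1−ε) = 92.4 kΩ × 0.0420/0.9580 = 4.05 kΩ.
(Any R1, R2 with R2/(R1+R2) = 0.179 and R1‖R2 ≤ 4.05 kΩ will meet the spec.)

R_th ≤ 4.05 kΩ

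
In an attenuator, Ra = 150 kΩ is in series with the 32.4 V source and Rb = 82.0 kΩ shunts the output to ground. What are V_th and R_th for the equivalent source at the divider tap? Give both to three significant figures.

V_th is the open-circuit tap voltage: 32.4 × 82.0/(150 + 82.0) = 11.5 V.
With the supply zeroed, Ra and Rb appear in parallel from the tap: R_th = Ra‖Rb = (150 × 82.0)/232.0 = 53.0 kΩ.

V_th = 11.5 V, R_th = 53.0 kΩ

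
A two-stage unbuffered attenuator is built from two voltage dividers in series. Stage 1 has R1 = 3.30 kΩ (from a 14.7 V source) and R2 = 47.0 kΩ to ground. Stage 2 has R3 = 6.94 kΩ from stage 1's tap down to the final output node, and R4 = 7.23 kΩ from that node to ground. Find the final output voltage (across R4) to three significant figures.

Stage 2 presents R3+R4 = 14.17 kΩ as a load on stage 1's tap.
Stage 1's lower leg becomes R2‖(R3+R4) = 10.89 kΩ, so V_mid = 14.7 × 10.89/14.19 = 11.28 V.
Stage 2 is itself unloaded: V_out = V_mid × R4/(R3+R4) = 11.28 × 7.23/14.17 = 5.76 V.

V_out ≈ 5.76 V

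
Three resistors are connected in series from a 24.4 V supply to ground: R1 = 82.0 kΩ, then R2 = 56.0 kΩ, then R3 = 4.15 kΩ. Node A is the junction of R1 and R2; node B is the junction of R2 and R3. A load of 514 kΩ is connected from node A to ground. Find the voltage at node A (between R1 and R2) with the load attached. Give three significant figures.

V ≈ 9.67 V

Below node A the series string R2+R3 = 60.15 kΩ sits in parallel with the 514 kΩ load: 53.85 kΩ.
V_A = 24.4 × 53.85/(82.0 + 53.85) = 9.67 V.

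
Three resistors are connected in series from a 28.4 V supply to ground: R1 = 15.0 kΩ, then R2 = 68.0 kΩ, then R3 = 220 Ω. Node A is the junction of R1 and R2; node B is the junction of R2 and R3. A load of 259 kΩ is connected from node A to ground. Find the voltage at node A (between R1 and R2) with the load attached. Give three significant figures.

V ≈ 22.2 V

Below node A the series string R2+R3 = 68220 Ω sits in parallel with the 259000 Ω load: 54000 Ω.
V_A = 28.4 × 54000/(15000 + 54000) = 22.2 V.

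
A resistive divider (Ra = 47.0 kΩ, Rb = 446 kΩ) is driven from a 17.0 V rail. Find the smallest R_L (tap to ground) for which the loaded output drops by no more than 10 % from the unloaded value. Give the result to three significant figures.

Output resistance R_th = Ra‖Rb = (47.0 × 446)/493.0 = 42.52 kΩ.
The fractional drop is R_th/(R_th + R_L); requiring this ≤ 0.100 gives R_L ≥ R_th(1/0.100 − 1) = 42.52 × 9.000 = 383 kΩ.

R_L(min) ≈ 383 kΩ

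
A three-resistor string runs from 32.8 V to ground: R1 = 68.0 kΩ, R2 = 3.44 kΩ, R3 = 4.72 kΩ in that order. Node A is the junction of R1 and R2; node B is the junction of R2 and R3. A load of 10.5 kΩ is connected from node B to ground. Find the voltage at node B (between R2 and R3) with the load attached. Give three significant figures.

V ≈ 1.43 V

At node B, R3 is in parallel with the load: R3‖R_L = 3.256 kΩ.
Below node A the resistance is R2 + (R3‖R_L) = 6.696 kΩ, so V_A = 32.8 × 6.696/74.70 = 2.940 V.
Then V_B = V_A × (R3‖R_L)/(R2 + R3‖R_L) = 2.940 × 3.256/6.696 = 1.43 V.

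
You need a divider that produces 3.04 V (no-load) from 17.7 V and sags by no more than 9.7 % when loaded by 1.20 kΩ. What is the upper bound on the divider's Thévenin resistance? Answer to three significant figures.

Loading drop = R_th/(R_th + R_L) ≤ 0.0970, so R_th ≤ R_L · ε/(1−ε) = 1.20 kΩ × 0.0970/0.9030 = 129 Ω.
(Any R1, R2 with R2/(R1+R2) = 0.172 and R1‖R2 ≤ 129 Ω will meet the spec.)

R_th ≤ 129 Ω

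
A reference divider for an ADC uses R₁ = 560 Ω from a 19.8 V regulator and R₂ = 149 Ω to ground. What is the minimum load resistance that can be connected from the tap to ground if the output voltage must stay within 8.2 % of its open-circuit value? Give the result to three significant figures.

Output resistance R_th = R₁‖R₂ = (560 × 149)/709.0 = 117.7 Ω.
The fractional drop is R_th/(R_th + R_L); requiring this ≤ 0.0820 gives R_L ≥ R_th(1/0.0820 − 1) = 117.7 × 11.20 = 1.32 kΩ.

R_L(min) ≈ 1.32 kΩ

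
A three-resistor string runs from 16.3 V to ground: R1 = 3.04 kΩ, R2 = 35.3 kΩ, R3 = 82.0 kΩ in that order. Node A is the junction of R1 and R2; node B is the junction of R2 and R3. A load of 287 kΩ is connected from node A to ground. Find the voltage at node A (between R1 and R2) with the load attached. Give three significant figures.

V ≈ 15.7 V

Below node A the series string R2+R3 = 117.3 kΩ sits in parallel with the 287 kΩ load: 83.27 kΩ.
V_A = 16.3 × 83.27/(3.04 + 83.27) = 15.7 V.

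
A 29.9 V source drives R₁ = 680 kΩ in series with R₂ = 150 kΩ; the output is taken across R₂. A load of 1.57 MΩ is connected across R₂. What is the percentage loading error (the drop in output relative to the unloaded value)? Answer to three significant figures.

7.26 %

The divider's output (Thévenin) resistance is R₁‖R₂ = 122.9 kΩ.
Fractional drop under load = R_th/(R_th + R_L) = 122.9 / (122.9 + 1570) = 0.07259.
So the output falls by 7.26 %.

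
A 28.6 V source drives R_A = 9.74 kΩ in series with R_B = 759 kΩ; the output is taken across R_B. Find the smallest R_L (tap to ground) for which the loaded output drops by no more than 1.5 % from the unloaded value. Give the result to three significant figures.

R_L(min) ≈ 631 kΩ

Output resistance R_th = R_A‖R_B = (9.74 × 759)/768.7 = 9.617 kΩ.
The fractional drop is R_th/(R_th + R_L); requiring this ≤ 0.0150 gives R_L ≥ R_th(1/0.0150 − 1) = 9.617 × 65.67 = 631 kΩ.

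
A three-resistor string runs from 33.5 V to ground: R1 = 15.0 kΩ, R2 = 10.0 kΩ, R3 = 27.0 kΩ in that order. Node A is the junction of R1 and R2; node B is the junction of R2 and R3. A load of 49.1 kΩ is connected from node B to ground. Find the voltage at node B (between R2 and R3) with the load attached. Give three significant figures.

V ≈ 13.8 V

At node B, R3 is in parallel with the load: R3‖R_L = 17.42 kΩ.
Below node A the resistance is R2 + (R3‖R_L) = 27.42 kΩ, so V_A = 33.5 × 27.42/42.42 = 21.65 V.
Then V_B = V_A × (R3‖R_L)/(R2 + R3‖R_L) = 21.65 × 17.42/27.42 = 13.8 V.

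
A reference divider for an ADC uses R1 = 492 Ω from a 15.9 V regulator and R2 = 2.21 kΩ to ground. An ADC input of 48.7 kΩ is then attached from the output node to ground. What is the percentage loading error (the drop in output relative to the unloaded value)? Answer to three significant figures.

The divider's output (Thévenin) resistance is R1‖R2 = 402.4 Ω.
Fractional drop under load = R_th/(R_th + R_L) = 402.4 / (402.4 + 48700) = 0.008195.
So the output falls by 0.820 %.

0.820 %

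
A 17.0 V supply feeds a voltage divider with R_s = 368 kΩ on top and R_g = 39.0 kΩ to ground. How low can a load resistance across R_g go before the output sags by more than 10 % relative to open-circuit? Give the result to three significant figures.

Output resistance R_th = R_s‖R_g = (368 × 39.0)/407.0 = 35.26 kΩ.
The fractional drop is R_th/(R_th + R_L); requiring this ≤ 0.100 gives R_L ≥ R_th(1/0.100 − 1) = 35.26 × 9.000 = 317 kΩ.

R_L(min) ≈ 317 kΩ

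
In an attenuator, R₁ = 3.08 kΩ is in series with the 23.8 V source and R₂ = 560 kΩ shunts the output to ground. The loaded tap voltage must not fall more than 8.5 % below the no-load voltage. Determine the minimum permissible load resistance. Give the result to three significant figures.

Output resistance R_th = R₁‖R₂ = (3.08 × 560)/563.1 = 3.063 kΩ.
The fractional drop is R_th/(R_th + R_L); requiring this ≤ 0.0850 gives R_L ≥ R_th(1/0.0850 − 1) = 3.063 × 10.76 = 33.0 kΩ.

R_L(min) ≈ 33.0 kΩ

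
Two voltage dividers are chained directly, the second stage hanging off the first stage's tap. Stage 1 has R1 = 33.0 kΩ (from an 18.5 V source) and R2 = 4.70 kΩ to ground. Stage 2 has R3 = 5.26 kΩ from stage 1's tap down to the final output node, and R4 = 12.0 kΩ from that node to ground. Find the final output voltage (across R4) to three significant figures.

V_out ≈ 1.29 V

Stage 2 presents R3+R4 = 17.26 kΩ as a load on stage 1's tap.
Stage 1's lower leg becomes R2‖(R3+R4) = 3.694 kΩ, so V_mid = 18.5 × 3.694/36.69 = 1.862 V.
Stage 2 is itself unloaded: V_out = V_mid × R4/(R3+R4) = 1.862 × 12.0/17.26 = 1.29 V.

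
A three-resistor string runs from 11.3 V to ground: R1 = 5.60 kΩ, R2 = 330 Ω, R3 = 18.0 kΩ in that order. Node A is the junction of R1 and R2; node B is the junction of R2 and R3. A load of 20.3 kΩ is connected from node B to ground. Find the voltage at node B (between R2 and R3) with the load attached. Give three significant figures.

V ≈ 6.97 V

At node B, R3 is in parallel with the load: R3‖R_L = 9540 Ω.
Below node A the resistance is R2 + (R3‖R_L) = 9870 Ω, so V_A = 11.3 × 9870/15470 = 7.210 V.
Then V_B = V_A × (R3‖R_L)/(R2 + R3‖R_L) = 7.210 × 9540/9870 = 6.97 V.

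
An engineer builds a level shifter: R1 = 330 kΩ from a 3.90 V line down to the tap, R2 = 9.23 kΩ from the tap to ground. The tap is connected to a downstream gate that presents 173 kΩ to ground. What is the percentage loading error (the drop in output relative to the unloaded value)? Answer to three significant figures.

The divider's output (Thévenin) resistance is R1‖R2 = 8.979 kΩ.
Fractional drop under load = R_th/(R_th + R_L) = 8.979 / (8.979 + 173) = 0.04934.
So the output falls by 4.93 %.

4.93 %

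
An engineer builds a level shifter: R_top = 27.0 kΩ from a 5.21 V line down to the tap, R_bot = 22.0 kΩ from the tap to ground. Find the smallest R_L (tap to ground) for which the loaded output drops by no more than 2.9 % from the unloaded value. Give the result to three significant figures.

R_L(min) ≈ 406 kΩ

Output resistance R_th = R_top‖R_bot = (27.0 × 22.0)/49.00 = 12.12 kΩ.
The fractional drop is R_th/(R_th + R_L); requiring this ≤ 0.0290 gives R_L ≥ R_th(1/0.0290 − 1) = 12.12 × 33.48 = 406 kΩ.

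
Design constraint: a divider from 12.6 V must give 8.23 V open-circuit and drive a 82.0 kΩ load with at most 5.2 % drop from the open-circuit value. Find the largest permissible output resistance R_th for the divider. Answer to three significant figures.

Loading drop = R_th/(R_th + R_L) ≤ 0.0520, so R_th ≤ R_L · ε/(1−ε) = 82.0 kΩ × 0.0520/0.9480 = 4.50 kΩ.
(Any R1, R2 with R2/(R1+R2) = 0.653 and R1‖R2 ≤ 4.50 kΩ will meet the spec.)

R_th ≤ 4.50 kΩ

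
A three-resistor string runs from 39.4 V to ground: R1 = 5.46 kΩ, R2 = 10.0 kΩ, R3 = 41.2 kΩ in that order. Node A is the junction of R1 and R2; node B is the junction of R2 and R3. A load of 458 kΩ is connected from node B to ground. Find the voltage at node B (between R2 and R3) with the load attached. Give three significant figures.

At node B, R3 is in parallel with the load: R3‖R_L = 37.80 kΩ.
Below node A the resistance is R2 + (R3‖R_L) = 47.80 kΩ, so V_A = 39.4 × 47.80/53.26 = 35.36 V.
Then V_B = V_A × (R3‖R_L)/(R2 + R3‖R_L) = 35.36 × 37.80/47.80 = 28.0 V.

V ≈ 28.0 V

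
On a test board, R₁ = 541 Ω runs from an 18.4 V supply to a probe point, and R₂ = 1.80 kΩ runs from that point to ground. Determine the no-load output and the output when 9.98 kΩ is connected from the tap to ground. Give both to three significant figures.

Unloaded: 14.1 V; loaded: 13.6 V

Open-circuit: V = 18.4 × 1800/(541 + 1800) = 14.1 V.
With the load, R₂ becomes R₂‖R_L = 1525 Ω, so V = 18.4 × 1525/2066 = 13.6 V.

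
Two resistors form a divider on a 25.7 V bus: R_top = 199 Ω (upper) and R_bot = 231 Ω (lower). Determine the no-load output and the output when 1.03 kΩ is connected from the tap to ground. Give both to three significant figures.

Unloaded: 13.8 V; loaded: 12.5 V

Open-circuit: V = 25.7 × 231/(199 + 231) = 13.8 V.
With the load, R_bot becomes R_bot‖R_L = 188.7 Ω, so V = 25.7 × 188.7/387.7 = 12.5 V.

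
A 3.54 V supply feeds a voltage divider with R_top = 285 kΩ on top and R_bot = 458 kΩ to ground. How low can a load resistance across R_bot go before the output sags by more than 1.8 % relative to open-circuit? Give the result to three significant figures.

Output resistance R_th = R_top‖R_bot = (285 × 458)/743.0 = 175.7 kΩ.
The fractional drop is R_th/(R_th + R_L); requiring this ≤ 0.0180 gives R_L ≥ R_th(1/0.0180 − 1) = 175.7 × 54.56 = 9.58 MΩ.

R_L(min) ≈ 9.58 MΩ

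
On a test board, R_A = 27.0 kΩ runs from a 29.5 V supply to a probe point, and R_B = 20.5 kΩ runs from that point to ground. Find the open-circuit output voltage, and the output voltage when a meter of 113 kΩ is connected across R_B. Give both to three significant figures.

Open-circuit: V = 29.5 × 20.5/(27.0 + 20.5) = 12.7 V.
With the load, R_B becomes R_B‖R_L = 17.35 kΩ, so V = 29.5 × 17.35/44.35 = 11.5 V.

Unloaded: 12.7 V; loaded: 11.5 V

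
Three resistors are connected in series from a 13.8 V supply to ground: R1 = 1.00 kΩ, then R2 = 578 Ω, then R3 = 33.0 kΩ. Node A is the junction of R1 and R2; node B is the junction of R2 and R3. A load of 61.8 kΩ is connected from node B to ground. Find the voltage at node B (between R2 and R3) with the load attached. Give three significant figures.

At node B, R3 is in parallel with the load: R3‖R_L = 21510 Ω.
Below node A the resistance is R2 + (R3‖R_L) = 22090 Ω, so V_A = 13.8 × 22090/23090 = 13.20 V.
Then V_B = V_A × (R3‖R_L)/(R2 + R3‖R_L) = 13.20 × 21510/22090 = 12.9 V.

V ≈ 12.9 V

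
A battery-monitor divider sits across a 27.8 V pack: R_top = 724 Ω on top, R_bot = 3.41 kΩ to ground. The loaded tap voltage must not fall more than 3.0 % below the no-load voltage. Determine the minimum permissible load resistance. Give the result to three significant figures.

R_L(min) ≈ 19.3 kΩ

Output resistance R_th = R_top‖R_bot = (724 × 3410)/4134 = 597.2 Ω.
The fractional drop is R_th/(R_th + R_L); requiring this ≤ 0.0300 gives R_L ≥ R_th(1/0.0300 − 1) = 597.2 × 32.33 = 19.3 kΩ.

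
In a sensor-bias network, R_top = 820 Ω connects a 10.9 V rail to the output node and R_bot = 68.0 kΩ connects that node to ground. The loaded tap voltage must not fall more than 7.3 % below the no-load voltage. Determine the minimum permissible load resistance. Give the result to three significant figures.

R_L(min) ≈ 10.3 kΩ

Output resistance R_th = R_top‖R_bot = (820 × 68000)/68820 = 810.2 Ω.
The fractional drop is R_th/(R_th + R_L); requiring this ≤ 0.0730 gives R_L ≥ R_th(1/0.0730 − 1) = 810.2 × 12.70 = 10.3 kΩ.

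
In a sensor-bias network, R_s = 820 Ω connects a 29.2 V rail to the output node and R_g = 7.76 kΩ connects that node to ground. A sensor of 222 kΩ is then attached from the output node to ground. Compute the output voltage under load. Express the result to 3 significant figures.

V_out ≈ 26.3 V

The load sits in parallel with R_g: R_g‖R_L = (7760 × 222000) / (7760 + 222000) = 7498 Ω.
V_out = 29.2 × 7498 / (820 + 7498) = 29.2 × 7498/8318 = 26.3 V.
(Unloaded it would have been 26.4 V.)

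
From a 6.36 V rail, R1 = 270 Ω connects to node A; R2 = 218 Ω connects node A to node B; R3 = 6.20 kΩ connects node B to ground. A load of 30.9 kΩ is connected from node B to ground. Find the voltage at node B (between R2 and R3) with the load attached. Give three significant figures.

At node B, R3 is in parallel with the load: R3‖R_L = 5164 Ω.
Below node A the resistance is R2 + (R3‖R_L) = 5382 Ω, so V_A = 6.36 × 5382/5652 = 6.056 V.
Then V_B = V_A × (R3‖R_L)/(R2 + R3‖R_L) = 6.056 × 5164/5382 = 5.81 V.

V ≈ 5.81 V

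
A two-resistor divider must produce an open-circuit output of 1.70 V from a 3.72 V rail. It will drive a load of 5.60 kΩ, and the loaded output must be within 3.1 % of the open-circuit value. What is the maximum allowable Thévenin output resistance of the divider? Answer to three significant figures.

R_th ≤ 179 Ω

Loading drop = R_th/(R_th + R_L) ≤ 0.0310, so R_th ≤ R_L · ε/(1−ε) = 5.60 kΩ × 0.0310/0.9690 = 179 Ω.
(Any R1, R2 with R2/(R1+R2) = 0.457 and R1‖R2 ≤ 179 Ω will meet the spec.)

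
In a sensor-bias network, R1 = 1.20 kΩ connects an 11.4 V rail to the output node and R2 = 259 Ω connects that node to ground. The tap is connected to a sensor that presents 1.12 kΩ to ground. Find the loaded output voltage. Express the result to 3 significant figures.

V_out ≈ 1.70 V

The load sits in parallel with R2: R2‖R_L = (259 × 1120) / (259 + 1120) = 210.4 Ω.
V_out = 11.4 × 210.4 / (1200 + 210.4) = 11.4 × 210.4/1410 = 1.70 V.
(Unloaded it would have been 2.02 V.)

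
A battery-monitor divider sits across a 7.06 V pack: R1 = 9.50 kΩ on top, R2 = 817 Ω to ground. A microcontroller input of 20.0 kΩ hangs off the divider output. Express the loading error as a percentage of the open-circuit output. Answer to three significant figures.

3.63 %

The divider's output (Thévenin) resistance is R1‖R2 = 752.3 Ω.
Fractional drop under load = R_th/(R_th + R_L) = 752.3 / (752.3 + 20000) = 0.03625.
So the output falls by 3.63 %.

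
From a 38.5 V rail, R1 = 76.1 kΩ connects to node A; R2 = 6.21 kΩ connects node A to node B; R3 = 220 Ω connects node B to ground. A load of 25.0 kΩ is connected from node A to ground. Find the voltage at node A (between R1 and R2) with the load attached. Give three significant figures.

V ≈ 2.42 V

Below node A the series string R2+R3 = 6430 Ω sits in parallel with the 25000 Ω load: 5115 Ω.
V_A = 38.5 × 5115/(76100 + 5115) = 2.42 V.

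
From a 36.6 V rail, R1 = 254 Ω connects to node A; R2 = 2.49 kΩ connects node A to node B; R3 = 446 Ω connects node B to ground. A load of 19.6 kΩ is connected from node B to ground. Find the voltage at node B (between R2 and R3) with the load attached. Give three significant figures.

V ≈ 5.02 V

At node B, R3 is in parallel with the load: R3‖R_L = 436.1 Ω.
Below node A the resistance is R2 + (R3‖R_L) = 2926 Ω, so V_A = 36.6 × 2926/3180 = 33.68 V.
Then V_B = V_A × (R3‖R_L)/(R2 + R3‖R_L) = 33.68 × 436.1/2926 = 5.02 V.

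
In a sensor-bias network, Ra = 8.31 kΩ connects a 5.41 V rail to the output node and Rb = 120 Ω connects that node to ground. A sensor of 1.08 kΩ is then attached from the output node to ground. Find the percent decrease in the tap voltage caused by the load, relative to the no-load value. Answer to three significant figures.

The divider's output (Thévenin) resistance is Ra‖Rb = 118.3 Ω.
Fractional drop under load = R_th/(R_th + R_L) = 118.3 / (118.3 + 1080) = 0.09872.
So the output falls by 9.87 %.

9.87 %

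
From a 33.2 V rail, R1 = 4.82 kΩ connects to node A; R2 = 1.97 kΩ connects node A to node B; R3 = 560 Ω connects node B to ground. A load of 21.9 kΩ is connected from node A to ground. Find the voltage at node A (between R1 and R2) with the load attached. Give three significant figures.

V ≈ 10.6 V

Below node A the series string R2+R3 = 2530 Ω sits in parallel with the 21900 Ω load: 2268 Ω.
V_A = 33.2 × 2268/(4820 + 2268) = 10.6 V.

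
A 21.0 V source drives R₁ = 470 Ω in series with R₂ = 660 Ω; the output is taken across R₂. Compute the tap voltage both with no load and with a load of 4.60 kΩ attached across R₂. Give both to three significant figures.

Unloaded: 12.3 V; loaded: 11.6 V

Open-circuit: V = 21.0 × 660/(470 + 660) = 12.3 V.
With the load, R₂ becomes R₂‖R_L = 577.2 Ω, so V = 21.0 × 577.2/1047 = 11.6 V.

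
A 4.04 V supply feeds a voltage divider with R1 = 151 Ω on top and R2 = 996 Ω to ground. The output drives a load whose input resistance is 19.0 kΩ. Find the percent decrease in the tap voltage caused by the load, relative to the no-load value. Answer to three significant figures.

0.685 %

The divider's output (Thévenin) resistance is R1‖R2 = 131.1 Ω.
Fractional drop under load = R_th/(R_th + R_L) = 131.1 / (131.1 + 19000) = 0.006854.
So the output falls by 0.685 %.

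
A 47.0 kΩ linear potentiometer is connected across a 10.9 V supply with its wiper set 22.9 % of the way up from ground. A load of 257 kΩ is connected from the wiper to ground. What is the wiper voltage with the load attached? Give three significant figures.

V ≈ 2.42 V

The wiper splits the pot into (1−α)R = 36.24 kΩ above and αR = 10.76 kΩ below.
Lower section ‖ load = 10.33 kΩ.
V_wiper = 10.9 × 10.33/(36.24 + 10.33) = 2.42 V.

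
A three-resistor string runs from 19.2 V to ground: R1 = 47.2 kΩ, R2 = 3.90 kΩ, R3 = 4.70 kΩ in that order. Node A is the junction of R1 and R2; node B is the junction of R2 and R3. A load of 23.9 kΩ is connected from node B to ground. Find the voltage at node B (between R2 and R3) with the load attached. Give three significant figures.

At node B, R3 is in parallel with the load: R3‖R_L = 3.928 kΩ.
Below node A the resistance is R2 + (R3‖R_L) = 7.828 kΩ, so V_A = 19.2 × 7.828/55.03 = 2.731 V.
Then V_B = V_A × (R3‖R_L)/(R2 + R3‖R_L) = 2.731 × 3.928/7.828 = 1.37 V.

V ≈ 1.37 V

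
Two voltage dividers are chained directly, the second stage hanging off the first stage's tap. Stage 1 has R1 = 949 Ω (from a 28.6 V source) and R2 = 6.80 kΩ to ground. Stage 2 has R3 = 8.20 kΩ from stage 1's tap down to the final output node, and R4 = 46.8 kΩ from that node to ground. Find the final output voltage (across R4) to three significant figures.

V_out ≈ 21.0 V

Stage 2 presents R3+R4 = 55000 Ω as a load on stage 1's tap.
Stage 1's lower leg becomes R2‖(R3+R4) = 6052 Ω, so V_mid = 28.6 × 6052/7001 = 24.72 V.
Stage 2 is itself unloaded: V_out = V_mid × R4/(R3+R4) = 24.72 × 46800/55000 = 21.0 V.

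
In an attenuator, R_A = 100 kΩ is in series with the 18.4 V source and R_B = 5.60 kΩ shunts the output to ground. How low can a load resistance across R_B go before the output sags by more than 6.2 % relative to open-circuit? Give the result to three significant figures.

R_L(min) ≈ 80.2 kΩ

Output resistance R_th = R_A‖R_B = (100 × 5.60)/105.6 = 5.303 kΩ.
The fractional drop is R_th/(R_th + R_L); requiring this ≤ 0.0620 gives R_L ≥ R_th(1/0.0620 − 1) = 5.303 × 15.13 = 80.2 kΩ.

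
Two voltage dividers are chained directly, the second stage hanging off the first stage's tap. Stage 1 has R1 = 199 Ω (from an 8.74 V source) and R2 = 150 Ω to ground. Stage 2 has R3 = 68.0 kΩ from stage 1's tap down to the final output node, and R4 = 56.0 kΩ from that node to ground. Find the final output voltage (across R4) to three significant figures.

V_out ≈ 1.70 V

Stage 2 presents R3+R4 = 124000 Ω as a load on stage 1's tap.
Stage 1's lower leg becomes R2‖(R3+R4) = 149.8 Ω, so V_mid = 8.74 × 149.8/348.8 = 3.754 V.
Stage 2 is itself unloaded: V_out = V_mid × R4/(R3+R4) = 3.754 × 56000/124000 = 1.70 V.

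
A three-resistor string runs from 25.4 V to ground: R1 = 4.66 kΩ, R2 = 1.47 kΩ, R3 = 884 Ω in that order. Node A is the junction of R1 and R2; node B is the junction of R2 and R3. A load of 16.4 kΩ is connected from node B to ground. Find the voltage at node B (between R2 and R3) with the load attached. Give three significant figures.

At node B, R3 is in parallel with the load: R3‖R_L = 838.8 Ω.
Below node A the resistance is R2 + (R3‖R_L) = 2309 Ω, so V_A = 25.4 × 2309/6969 = 8.415 V.
Then V_B = V_A × (R3‖R_L)/(R2 + R3‖R_L) = 8.415 × 838.8/2309 = 3.06 V.

V ≈ 3.06 V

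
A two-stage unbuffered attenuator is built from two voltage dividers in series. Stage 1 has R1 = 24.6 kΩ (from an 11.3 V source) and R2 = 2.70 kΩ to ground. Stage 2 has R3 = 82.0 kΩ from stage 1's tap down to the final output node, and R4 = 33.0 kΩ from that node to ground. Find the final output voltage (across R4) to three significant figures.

Stage 2 presents R3+R4 = 115.0 kΩ as a load on stage 1's tap.
Stage 1's lower leg becomes R2‖(R3+R4) = 2.638 kΩ, so V_mid = 11.3 × 2.638/27.24 = 1.094 V.
Stage 2 is itself unloaded: V_out = V_mid × R4/(R3+R4) = 1.094 × 33.0/115.0 = 0.314 V.

V_out ≈ 0.314 V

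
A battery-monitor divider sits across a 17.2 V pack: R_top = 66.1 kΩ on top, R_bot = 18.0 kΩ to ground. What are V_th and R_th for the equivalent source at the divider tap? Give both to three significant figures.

V_th is the open-circuit tap voltage: 17.2 × 18.0/(66.1 + 18.0) = 3.68 V.
With the supply zeroed, R_top and R_bot appear in parallel from the tap: R_th = R_top‖R_bot = (66.1 × 18.0)/84.10 = 14.1 kΩ.

V_th = 3.68 V, R_th = 14.1 kΩ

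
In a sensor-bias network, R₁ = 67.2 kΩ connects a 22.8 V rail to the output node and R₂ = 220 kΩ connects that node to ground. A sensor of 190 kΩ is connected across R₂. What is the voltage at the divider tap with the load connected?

V_out ≈ 13.7 V

The load sits in parallel with R₂: R₂‖R_L = (220 × 190) / (220 + 190) = 102.0 kΩ.
V_out = 22.8 × 102.0 / (67.2 + 102.0) = 22.8 × 102.0/169.2 = 13.7 V.
(Unloaded it would have been 17.5 V.)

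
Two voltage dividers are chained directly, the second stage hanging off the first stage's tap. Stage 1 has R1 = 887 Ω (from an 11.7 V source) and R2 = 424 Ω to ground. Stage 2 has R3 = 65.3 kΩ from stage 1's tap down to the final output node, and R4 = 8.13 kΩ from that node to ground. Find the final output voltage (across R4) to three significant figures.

V_out ≈ 0.417 V

Stage 2 presents R3+R4 = 73430 Ω as a load on stage 1's tap.
Stage 1's lower leg becomes R2‖(R3+R4) = 421.6 Ω, so V_mid = 11.7 × 421.6/1309 = 3.769 V.
Stage 2 is itself unloaded: V_out = V_mid × R4/(R3+R4) = 3.769 × 8130/73430 = 0.417 V.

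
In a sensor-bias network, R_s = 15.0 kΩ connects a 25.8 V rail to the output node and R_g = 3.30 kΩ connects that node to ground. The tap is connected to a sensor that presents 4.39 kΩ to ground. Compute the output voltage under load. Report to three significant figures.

V_out ≈ 2.88 V

The load sits in parallel with R_g: R_g‖R_L = (3.30 × 4.39) / (3.30 + 4.39) = 1.884 kΩ.
V_out = 25.8 × 1.884 / (15.0 + 1.884) = 25.8 × 1.884/16.88 = 2.88 V.
(Unloaded it would have been 4.65 V.)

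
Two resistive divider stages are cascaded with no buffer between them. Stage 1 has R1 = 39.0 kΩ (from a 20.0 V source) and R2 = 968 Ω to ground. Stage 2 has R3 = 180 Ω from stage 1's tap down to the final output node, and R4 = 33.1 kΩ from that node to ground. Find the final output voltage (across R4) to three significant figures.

Stage 2 presents R3+R4 = 33280 Ω as a load on stage 1's tap.
Stage 1's lower leg becomes R2‖(R3+R4) = 940.6 Ω, so V_mid = 20.0 × 940.6/39940 = 0.4710 V.
Stage 2 is itself unloaded: V_out = V_mid × R4/(R3+R4) = 0.4710 × 33100/33280 = 0.468 V.

V_out ≈ 0.468 V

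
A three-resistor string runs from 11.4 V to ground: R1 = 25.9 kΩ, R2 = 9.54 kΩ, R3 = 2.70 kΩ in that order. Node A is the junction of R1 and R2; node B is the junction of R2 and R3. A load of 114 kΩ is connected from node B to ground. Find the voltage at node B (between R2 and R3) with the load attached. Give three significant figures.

At node B, R3 is in parallel with the load: R3‖R_L = 2.638 kΩ.
Below node A the resistance is R2 + (R3‖R_L) = 12.18 kΩ, so V_A = 11.4 × 12.18/38.08 = 3.646 V.
Then V_B = V_A × (R3‖R_L)/(R2 + R3‖R_L) = 3.646 × 2.638/12.18 = 0.790 V.

V ≈ 0.790 V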